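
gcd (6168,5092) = 4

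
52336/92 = 568 + 20/23 = 568.87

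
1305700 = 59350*22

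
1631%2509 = 1631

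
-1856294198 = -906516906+-949777292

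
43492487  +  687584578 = 731077065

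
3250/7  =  464  +  2/7  =  464.29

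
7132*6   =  42792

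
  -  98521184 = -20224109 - 78297075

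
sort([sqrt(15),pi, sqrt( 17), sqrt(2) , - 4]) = [ - 4, sqrt(2 ), pi,sqrt( 15), sqrt(17 ) ]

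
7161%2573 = 2015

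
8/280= 1/35 = 0.03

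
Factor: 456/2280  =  1/5 = 5^( - 1 ) 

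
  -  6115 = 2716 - 8831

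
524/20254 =262/10127 = 0.03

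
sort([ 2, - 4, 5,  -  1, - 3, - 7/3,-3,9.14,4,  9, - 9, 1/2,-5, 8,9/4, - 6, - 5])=[ - 9, - 6, - 5, - 5, - 4, - 3, - 3, - 7/3, - 1,  1/2,2,9/4 , 4, 5, 8, 9 , 9.14] 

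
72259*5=361295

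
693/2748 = 231/916 = 0.25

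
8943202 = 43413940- 34470738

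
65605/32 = 65605/32 = 2050.16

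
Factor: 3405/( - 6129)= - 3^( - 2)*5^1 = -5/9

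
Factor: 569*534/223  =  2^1*3^1*89^1 * 223^(-1 ) * 569^1=303846/223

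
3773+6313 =10086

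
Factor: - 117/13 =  - 3^2 = - 9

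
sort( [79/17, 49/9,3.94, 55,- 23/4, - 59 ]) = [-59, - 23/4, 3.94 , 79/17,49/9, 55] 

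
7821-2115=5706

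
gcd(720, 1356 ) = 12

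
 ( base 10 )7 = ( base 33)7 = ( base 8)7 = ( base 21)7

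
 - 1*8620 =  - 8620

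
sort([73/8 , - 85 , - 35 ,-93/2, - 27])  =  [ - 85, - 93/2, - 35 , - 27, 73/8] 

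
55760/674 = 27880/337 = 82.73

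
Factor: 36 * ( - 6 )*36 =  - 2^5 * 3^5 = - 7776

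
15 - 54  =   - 39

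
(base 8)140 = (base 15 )66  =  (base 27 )3F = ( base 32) 30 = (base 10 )96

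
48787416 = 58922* 828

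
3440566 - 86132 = 3354434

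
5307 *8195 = 43490865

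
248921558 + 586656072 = 835577630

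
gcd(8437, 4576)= 143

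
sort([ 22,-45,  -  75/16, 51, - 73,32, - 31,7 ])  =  [ - 73, - 45,-31,  -  75/16,7,22,32,51 ] 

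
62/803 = 62/803 = 0.08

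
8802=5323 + 3479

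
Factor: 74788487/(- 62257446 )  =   - 2^ ( - 1 )* 3^ ( - 2)*1697^1*44071^1 * 3458747^( - 1) 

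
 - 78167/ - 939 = 83  +  230/939 = 83.24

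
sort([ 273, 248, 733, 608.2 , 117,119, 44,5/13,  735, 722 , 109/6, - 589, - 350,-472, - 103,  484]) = [ - 589, - 472, - 350 , - 103, 5/13, 109/6, 44,117, 119, 248,273, 484,608.2, 722,733, 735 ]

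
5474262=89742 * 61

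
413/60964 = 413/60964= 0.01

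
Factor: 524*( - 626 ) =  - 2^3*131^1*313^1  =  - 328024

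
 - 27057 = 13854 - 40911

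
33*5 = 165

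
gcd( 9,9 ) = 9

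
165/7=165/7 = 23.57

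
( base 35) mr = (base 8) 1435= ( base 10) 797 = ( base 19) 23I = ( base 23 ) 1BF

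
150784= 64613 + 86171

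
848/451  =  1 +397/451 = 1.88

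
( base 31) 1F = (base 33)1D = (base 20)26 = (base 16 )2E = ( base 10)46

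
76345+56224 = 132569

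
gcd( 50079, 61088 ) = 1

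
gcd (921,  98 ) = 1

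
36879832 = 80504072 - 43624240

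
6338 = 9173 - 2835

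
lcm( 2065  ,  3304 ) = 16520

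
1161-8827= - 7666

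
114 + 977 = 1091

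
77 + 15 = 92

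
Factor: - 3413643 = -3^1 *1137881^1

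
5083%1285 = 1228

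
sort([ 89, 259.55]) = [89,  259.55]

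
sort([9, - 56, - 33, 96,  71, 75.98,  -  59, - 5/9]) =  [- 59, - 56,-33, - 5/9,  9,  71,  75.98,96]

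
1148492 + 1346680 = 2495172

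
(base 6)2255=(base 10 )539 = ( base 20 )16j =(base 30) ht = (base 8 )1033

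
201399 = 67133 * 3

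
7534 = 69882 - 62348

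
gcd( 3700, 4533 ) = 1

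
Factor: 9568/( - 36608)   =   - 23/88 = - 2^( - 3 )*11^ (-1 )*23^1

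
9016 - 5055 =3961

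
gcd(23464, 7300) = 4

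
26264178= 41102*639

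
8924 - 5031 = 3893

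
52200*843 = 44004600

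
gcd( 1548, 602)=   86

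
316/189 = 1 + 127/189 = 1.67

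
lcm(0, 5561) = 0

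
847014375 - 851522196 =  - 4507821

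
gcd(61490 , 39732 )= 946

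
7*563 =3941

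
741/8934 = 247/2978= 0.08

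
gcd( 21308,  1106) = 14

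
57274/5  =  57274/5 = 11454.80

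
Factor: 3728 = 2^4*233^1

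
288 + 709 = 997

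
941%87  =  71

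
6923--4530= 11453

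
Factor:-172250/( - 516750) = 1/3 = 3^( - 1) 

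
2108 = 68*31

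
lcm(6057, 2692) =24228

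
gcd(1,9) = 1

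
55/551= 55/551  =  0.10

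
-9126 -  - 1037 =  - 8089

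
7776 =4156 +3620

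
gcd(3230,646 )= 646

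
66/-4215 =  - 1 + 1383/1405 = - 0.02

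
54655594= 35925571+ 18730023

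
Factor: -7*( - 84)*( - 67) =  - 39396  =  - 2^2*3^1*7^2*67^1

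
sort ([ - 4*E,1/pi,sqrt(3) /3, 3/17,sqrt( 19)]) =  [ - 4*E,3/17, 1/pi, sqrt( 3)/3,sqrt(19 )] 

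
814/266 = 3 + 8/133 = 3.06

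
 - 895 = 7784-8679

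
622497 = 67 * 9291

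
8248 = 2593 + 5655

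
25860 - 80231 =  - 54371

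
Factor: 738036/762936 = 2^( - 1)*3^1*13^1*19^1*383^(-1 ) = 741/766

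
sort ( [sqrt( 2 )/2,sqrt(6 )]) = [sqrt (2 ) /2, sqrt(6)]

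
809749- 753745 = 56004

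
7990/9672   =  3995/4836 = 0.83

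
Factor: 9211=61^1 * 151^1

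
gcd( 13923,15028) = 221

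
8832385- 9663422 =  - 831037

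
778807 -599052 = 179755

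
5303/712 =7 + 319/712 = 7.45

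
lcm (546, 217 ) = 16926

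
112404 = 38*2958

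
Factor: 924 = 2^2 * 3^1*7^1*11^1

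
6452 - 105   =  6347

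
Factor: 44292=2^2*3^1 * 3691^1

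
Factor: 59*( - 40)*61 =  -143960 = -2^3*5^1*59^1 * 61^1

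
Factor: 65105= 5^1*29^1* 449^1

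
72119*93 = 6707067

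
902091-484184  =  417907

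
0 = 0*( - 803 )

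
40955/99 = 413 + 68/99 = 413.69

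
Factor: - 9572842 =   -  2^1* 29^1*165049^1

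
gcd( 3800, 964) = 4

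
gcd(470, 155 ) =5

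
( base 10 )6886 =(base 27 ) 9c1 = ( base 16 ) 1ae6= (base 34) 5WI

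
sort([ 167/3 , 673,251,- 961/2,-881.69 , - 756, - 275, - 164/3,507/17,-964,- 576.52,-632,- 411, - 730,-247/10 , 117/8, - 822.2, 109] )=[  -  964, - 881.69, - 822.2, -756,-730,-632,-576.52,  -  961/2, - 411, - 275, - 164/3,-247/10,117/8, 507/17,167/3, 109, 251, 673 ]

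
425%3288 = 425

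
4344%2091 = 162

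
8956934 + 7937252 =16894186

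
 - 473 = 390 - 863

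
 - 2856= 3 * ( - 952 ) 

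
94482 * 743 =70200126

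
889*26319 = 23397591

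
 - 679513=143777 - 823290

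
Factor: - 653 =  - 653^1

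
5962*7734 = 46110108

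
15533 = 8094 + 7439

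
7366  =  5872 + 1494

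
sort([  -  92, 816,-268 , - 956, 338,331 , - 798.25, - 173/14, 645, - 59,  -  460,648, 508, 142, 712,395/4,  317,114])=[-956, - 798.25,-460, -268,-92, - 59, - 173/14,395/4, 114, 142,317,331,  338,  508 , 645, 648,712,  816]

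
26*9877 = 256802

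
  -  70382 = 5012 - 75394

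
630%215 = 200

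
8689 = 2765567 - 2756878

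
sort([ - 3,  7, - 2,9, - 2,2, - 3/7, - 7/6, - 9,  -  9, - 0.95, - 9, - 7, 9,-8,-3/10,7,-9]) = [  -  9, - 9, - 9, - 9, - 8, - 7, - 3, - 2, - 2, - 7/6, - 0.95,  -  3/7, - 3/10, 2,7, 7,  9 , 9 ]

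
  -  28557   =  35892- 64449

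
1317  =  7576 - 6259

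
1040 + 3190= 4230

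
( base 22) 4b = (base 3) 10200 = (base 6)243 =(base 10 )99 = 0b1100011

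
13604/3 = 4534+2/3=4534.67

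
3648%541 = 402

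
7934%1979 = 18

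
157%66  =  25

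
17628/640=4407/160 = 27.54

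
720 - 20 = 700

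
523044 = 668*783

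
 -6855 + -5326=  - 12181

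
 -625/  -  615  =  1 + 2/123 = 1.02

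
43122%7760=4322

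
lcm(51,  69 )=1173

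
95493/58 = 95493/58 = 1646.43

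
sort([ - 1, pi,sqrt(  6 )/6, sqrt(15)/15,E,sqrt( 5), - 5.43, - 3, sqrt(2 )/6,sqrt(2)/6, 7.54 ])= [ - 5.43, - 3 , - 1, sqrt(2)/6,sqrt(  2)/6, sqrt ( 15)/15,sqrt(6)/6, sqrt( 5),E, pi,7.54]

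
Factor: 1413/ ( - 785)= -9/5 =-3^2*5^ ( - 1) 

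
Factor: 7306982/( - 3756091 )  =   - 2^1* 37^1 * 5197^1*197689^(-1 ) = - 384578/197689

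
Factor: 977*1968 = 2^4*3^1 * 41^1*977^1 = 1922736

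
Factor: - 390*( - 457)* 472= 2^4*3^1*5^1*13^1*59^1*457^1 = 84124560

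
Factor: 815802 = 2^1*3^1*13^1*10459^1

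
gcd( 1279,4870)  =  1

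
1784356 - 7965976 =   -  6181620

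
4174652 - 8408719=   -  4234067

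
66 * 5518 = 364188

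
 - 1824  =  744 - 2568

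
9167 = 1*9167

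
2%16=2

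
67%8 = 3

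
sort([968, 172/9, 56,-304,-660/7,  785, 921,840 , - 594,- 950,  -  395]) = [ - 950, - 594, - 395, - 304, - 660/7,172/9,56, 785, 840,921, 968 ] 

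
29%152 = 29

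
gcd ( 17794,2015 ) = 31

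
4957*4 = 19828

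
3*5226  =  15678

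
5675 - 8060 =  - 2385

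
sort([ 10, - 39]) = [ - 39, 10]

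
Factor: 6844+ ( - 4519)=3^1 * 5^2*31^1 = 2325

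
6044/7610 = 3022/3805 = 0.79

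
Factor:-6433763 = -7^1 * 919109^1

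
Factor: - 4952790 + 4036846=-2^3*114493^1=- 915944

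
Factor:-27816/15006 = -2^2*19^1 * 41^( - 1 ) = -76/41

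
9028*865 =7809220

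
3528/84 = 42 = 42.00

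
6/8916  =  1/1486 = 0.00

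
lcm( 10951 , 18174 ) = 854178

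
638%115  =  63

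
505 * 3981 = 2010405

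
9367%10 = 7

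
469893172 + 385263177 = 855156349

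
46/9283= 46/9283 = 0.00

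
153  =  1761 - 1608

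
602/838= 301/419 = 0.72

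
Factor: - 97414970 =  - 2^1*5^1 * 233^1*41809^1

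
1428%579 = 270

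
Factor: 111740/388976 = 185/644 = 2^(-2 ) *5^1*7^( - 1 ) *23^( - 1)*37^1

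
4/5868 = 1/1467= 0.00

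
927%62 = 59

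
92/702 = 46/351 = 0.13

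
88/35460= 22/8865 = 0.00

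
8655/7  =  8655/7 = 1236.43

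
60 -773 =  -713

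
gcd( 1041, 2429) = 347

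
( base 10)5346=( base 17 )1188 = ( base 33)4u0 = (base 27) 790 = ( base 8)12342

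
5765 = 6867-1102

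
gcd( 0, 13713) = 13713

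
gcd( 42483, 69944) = 7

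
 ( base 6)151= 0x43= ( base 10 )67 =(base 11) 61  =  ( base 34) 1X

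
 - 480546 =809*( - 594 )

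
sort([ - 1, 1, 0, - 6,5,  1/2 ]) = [ - 6, - 1, 0 , 1/2, 1, 5] 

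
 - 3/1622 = -3/1622 = - 0.00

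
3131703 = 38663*81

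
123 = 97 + 26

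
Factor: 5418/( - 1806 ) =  - 3= - 3^1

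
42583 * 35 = 1490405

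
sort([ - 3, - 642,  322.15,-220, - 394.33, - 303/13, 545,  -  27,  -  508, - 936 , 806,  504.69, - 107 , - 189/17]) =[-936, - 642, - 508,  -  394.33 , - 220, - 107, - 27, -303/13,  -  189/17,  -  3,  322.15,  504.69, 545,806]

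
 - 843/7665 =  - 281/2555 = - 0.11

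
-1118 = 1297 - 2415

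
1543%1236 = 307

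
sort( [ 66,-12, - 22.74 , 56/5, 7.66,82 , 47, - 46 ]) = [ - 46, - 22.74, - 12,7.66, 56/5,47,66,82]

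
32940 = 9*3660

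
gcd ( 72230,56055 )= 5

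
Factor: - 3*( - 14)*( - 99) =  - 2^1*3^3*7^1*11^1 = - 4158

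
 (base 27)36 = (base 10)87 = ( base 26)39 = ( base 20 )47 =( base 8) 127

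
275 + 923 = 1198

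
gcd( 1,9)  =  1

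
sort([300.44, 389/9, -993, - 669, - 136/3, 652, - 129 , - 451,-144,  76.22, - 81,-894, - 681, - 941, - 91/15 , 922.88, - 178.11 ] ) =[-993, - 941, - 894, - 681, - 669,-451, - 178.11,  -  144, - 129 , - 81, - 136/3,  -  91/15, 389/9,76.22, 300.44,652 , 922.88]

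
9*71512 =643608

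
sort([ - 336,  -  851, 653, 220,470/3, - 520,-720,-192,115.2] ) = [ - 851, - 720,-520,  -  336,-192,115.2, 470/3 , 220,653] 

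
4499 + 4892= 9391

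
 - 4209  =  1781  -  5990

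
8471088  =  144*58827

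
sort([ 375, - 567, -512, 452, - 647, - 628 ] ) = [ - 647,-628,-567, - 512, 375, 452 ]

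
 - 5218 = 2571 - 7789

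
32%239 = 32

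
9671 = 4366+5305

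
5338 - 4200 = 1138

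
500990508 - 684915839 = -183925331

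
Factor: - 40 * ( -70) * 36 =100800 = 2^6*3^2 * 5^2*7^1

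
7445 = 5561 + 1884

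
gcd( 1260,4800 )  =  60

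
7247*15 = 108705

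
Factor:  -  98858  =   -2^1 *49429^1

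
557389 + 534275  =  1091664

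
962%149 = 68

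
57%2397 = 57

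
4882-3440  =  1442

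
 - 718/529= - 718/529 = - 1.36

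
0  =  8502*0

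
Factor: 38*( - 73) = -2774 = - 2^1*19^1*73^1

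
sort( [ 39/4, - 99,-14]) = [ - 99,  -  14  ,  39/4]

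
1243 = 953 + 290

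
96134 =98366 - 2232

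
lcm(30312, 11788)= 212184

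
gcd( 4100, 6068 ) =164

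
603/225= 67/25 = 2.68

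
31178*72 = 2244816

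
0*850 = 0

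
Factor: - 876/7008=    - 2^ ( - 3) = -1/8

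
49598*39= 1934322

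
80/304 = 5/19 = 0.26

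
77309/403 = 191 + 336/403 =191.83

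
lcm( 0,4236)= 0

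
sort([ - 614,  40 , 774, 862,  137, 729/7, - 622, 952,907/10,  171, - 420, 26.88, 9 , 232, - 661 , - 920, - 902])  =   [ - 920, - 902, - 661, - 622, - 614, - 420,9, 26.88,  40,  907/10, 729/7, 137, 171,  232, 774, 862,952] 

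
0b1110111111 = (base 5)12314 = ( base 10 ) 959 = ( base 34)S7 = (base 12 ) 67B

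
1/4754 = 1/4754 = 0.00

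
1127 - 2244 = - 1117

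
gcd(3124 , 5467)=781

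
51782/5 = 51782/5 =10356.40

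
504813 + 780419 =1285232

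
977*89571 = 87510867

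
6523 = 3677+2846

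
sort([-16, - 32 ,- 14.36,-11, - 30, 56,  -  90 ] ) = [  -  90,-32, - 30,-16 ,-14.36,  -  11,56] 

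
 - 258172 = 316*(- 817)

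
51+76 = 127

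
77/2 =77/2 = 38.50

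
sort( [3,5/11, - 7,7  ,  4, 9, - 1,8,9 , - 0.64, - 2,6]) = [ - 7, - 2, - 1, - 0.64,5/11 , 3 , 4,  6, 7, 8, 9, 9]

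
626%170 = 116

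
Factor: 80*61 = 4880 = 2^4 * 5^1*61^1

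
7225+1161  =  8386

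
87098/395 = 220 + 198/395=220.50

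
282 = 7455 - 7173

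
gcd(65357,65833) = 1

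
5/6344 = 5/6344 = 0.00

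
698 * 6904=4818992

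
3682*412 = 1516984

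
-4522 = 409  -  4931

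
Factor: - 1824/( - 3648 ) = 1/2 = 2^( - 1 ) 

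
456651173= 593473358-136822185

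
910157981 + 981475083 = 1891633064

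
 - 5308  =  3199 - 8507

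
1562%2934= 1562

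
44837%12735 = 6632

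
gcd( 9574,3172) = 2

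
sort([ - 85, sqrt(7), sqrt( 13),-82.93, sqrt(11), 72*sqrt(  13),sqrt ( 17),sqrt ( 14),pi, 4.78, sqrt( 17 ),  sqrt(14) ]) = [ - 85, - 82.93,sqrt (7 ), pi,sqrt (11 ),sqrt( 13), sqrt(14), sqrt ( 14), sqrt(17), sqrt (17 ), 4.78, 72 * sqrt(13) ] 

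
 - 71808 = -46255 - 25553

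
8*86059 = 688472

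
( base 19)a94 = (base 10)3785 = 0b111011001001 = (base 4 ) 323021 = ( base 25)61A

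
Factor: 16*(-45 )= -2^4*3^2*5^1 = -720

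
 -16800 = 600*( - 28)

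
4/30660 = 1/7665= 0.00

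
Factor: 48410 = 2^1*5^1*47^1*103^1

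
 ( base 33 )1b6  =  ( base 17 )50d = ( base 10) 1458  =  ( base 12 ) A16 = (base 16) 5B2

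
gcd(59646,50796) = 6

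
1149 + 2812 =3961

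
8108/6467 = 8108/6467 =1.25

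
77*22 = 1694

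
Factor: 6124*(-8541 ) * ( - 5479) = 286579555236 = 2^2*3^2*13^1*73^1*1531^1*5479^1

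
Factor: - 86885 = -5^1*17377^1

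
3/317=3/317 = 0.01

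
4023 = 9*447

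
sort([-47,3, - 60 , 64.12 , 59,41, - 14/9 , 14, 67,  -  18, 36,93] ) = [ - 60, - 47 , - 18, - 14/9,3 , 14,36,  41,59,64.12,67,93] 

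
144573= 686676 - 542103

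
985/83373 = 985/83373  =  0.01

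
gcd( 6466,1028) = 2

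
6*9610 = 57660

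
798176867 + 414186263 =1212363130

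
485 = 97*5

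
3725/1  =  3725= 3725.00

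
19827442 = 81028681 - 61201239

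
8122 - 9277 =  - 1155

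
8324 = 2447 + 5877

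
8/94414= 4/47207 = 0.00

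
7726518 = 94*82197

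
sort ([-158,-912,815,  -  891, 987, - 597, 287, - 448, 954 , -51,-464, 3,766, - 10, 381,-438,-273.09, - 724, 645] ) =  [ - 912, - 891, - 724,-597,-464,  -  448,  -  438, -273.09,-158,-51,  -  10, 3,  287,381,645,766, 815, 954, 987 ] 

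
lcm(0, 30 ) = 0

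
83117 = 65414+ 17703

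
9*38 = 342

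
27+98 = 125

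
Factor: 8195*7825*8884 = 2^2*5^3*11^1*149^1*313^1*2221^1 = 569694273500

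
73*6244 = 455812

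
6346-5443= 903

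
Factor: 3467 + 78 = 5^1*709^1= 3545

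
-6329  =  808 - 7137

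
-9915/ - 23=431 + 2/23 = 431.09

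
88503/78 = 29501/26=1134.65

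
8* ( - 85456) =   -  683648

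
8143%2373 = 1024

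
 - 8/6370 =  - 4/3185 = - 0.00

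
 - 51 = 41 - 92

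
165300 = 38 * 4350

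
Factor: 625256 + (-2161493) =-1536237 = -3^2*131^1  *1303^1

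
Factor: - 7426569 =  - 3^1*17^1*223^1*653^1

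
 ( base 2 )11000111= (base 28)73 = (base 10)199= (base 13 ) 124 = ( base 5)1244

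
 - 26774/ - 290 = 92 + 47/145 = 92.32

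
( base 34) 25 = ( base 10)73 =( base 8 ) 111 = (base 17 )45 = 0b1001001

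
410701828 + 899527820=1310229648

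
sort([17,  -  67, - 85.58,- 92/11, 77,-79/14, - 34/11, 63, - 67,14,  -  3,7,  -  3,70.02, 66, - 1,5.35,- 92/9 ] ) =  [-85.58, - 67, - 67 , - 92/9,-92/11, - 79/14, - 34/11, - 3, -3, - 1 , 5.35,7,14,17, 63, 66,70.02, 77]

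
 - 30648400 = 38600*( - 794 )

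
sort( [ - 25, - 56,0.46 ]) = [ - 56, - 25, 0.46]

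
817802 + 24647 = 842449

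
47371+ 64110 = 111481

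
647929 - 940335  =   - 292406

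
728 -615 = 113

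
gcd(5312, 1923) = 1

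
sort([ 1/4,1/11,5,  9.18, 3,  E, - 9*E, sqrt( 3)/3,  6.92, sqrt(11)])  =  [ - 9*E, 1/11,1/4,  sqrt( 3 )/3,E, 3, sqrt( 11 ),5,6.92,  9.18]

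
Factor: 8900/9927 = 2^2*3^(  -  2)* 5^2*89^1*1103^( - 1 ) 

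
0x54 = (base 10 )84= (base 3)10010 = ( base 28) 30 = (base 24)3C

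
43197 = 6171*7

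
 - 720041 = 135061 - 855102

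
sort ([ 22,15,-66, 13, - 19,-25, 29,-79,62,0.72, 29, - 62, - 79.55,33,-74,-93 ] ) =[  -  93,-79.55,-79, - 74, - 66, -62, - 25,-19,0.72, 13, 15, 22,29,  29, 33,  62 ] 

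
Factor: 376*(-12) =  - 4512 = -2^5*3^1* 47^1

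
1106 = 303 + 803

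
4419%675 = 369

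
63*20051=1263213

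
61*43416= 2648376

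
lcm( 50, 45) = 450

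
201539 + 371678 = 573217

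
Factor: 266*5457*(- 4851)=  - 2^1*3^3*7^3*11^1*17^1*19^1 * 107^1 = - 7041527262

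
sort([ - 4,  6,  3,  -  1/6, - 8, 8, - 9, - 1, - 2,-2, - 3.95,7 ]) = [ - 9, - 8, -4, - 3.95,  -  2, - 2, - 1, - 1/6, 3, 6, 7, 8 ] 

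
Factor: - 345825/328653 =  - 725/689 = - 5^2*13^( - 1 )*29^1*53^( - 1)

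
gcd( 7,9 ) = 1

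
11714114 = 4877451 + 6836663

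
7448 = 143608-136160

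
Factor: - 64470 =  - 2^1*3^1*5^1*7^1*307^1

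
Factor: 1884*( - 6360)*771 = -2^5*3^3*5^1* 53^1 * 157^1 * 257^1 = - 9238307040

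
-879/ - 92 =879/92=9.55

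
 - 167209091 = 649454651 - 816663742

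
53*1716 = 90948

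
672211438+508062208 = 1180273646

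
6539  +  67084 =73623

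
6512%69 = 26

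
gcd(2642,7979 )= 1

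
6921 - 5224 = 1697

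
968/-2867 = -968/2867 = - 0.34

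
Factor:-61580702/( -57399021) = 2^1 *3^( - 2 )*17^( - 1 )*89^1*347^1*997^1*375157^( - 1)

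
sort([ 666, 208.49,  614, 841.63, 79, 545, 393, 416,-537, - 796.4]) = [-796.4, - 537,79,208.49,393, 416,545 , 614, 666,841.63 ]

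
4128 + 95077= 99205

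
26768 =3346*8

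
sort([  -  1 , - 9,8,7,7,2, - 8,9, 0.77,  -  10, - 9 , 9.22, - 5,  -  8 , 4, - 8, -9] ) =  [ - 10, - 9 , - 9, - 9, - 8,  -  8 , - 8, - 5 ,  -  1 , 0.77, 2, 4 , 7,7,  8 , 9 , 9.22 ]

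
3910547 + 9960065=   13870612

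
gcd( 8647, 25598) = 1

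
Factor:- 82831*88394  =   - 2^1*7^1*193^1*229^1*11833^1 = - 7321763414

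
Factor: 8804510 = 2^1*5^1 * 11^1*13^1*47^1*131^1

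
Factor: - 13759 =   -  13759^1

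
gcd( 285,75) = 15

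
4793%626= 411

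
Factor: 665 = 5^1 * 7^1*19^1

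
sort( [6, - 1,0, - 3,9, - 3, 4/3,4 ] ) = [ - 3,  -  3, - 1,0,4/3, 4,6,9 ] 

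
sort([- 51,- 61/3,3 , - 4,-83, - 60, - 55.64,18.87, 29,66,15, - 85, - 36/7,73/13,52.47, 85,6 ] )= [-85, - 83, - 60, - 55.64, - 51,-61/3, - 36/7,-4,3,73/13, 6, 15,18.87, 29, 52.47, 66,85]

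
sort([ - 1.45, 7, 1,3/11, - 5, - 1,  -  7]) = [ - 7, - 5,- 1.45, - 1,  3/11, 1, 7]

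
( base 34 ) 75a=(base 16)2050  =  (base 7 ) 33055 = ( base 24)e8g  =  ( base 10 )8272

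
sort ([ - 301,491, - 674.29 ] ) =[ - 674.29, - 301, 491]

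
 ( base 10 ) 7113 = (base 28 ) 921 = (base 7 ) 26511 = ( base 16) 1bc9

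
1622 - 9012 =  - 7390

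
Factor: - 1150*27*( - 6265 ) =194528250 = 2^1*3^3 * 5^3*7^1*23^1 * 179^1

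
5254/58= 2627/29=90.59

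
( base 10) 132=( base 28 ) 4k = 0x84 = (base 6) 340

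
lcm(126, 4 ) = 252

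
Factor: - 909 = - 3^2*101^1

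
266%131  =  4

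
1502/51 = 1502/51= 29.45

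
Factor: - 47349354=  - 2^1*3^1*13^1 * 607043^1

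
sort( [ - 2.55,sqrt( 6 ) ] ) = [ - 2.55,sqrt(6)] 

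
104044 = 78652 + 25392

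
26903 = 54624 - 27721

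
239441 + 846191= 1085632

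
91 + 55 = 146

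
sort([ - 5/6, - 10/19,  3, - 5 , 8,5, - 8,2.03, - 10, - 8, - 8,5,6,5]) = [ - 10, - 8, - 8, - 8, - 5 , - 5/6, - 10/19, 2.03,  3 , 5,5,5, 6,8]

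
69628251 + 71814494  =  141442745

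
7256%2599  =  2058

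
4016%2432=1584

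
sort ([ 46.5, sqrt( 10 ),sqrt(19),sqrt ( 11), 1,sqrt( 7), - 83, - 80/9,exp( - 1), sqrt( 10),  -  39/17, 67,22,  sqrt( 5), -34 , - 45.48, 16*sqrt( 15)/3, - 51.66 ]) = [ - 83, - 51.66, - 45.48, - 34, - 80/9, - 39/17, exp(  -  1),1,sqrt( 5 ), sqrt( 7), sqrt( 10),sqrt( 10 ),sqrt( 11),sqrt( 19),16*sqrt( 15)/3, 22,46.5,  67 ]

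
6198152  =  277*22376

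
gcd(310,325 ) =5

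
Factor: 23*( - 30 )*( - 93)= 2^1*3^2*5^1*23^1*31^1=64170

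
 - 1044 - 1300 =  -2344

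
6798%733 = 201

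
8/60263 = 8/60263= 0.00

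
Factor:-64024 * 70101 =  - 4488146424=- 2^3*3^2*53^1*151^1*7789^1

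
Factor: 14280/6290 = 2^2*3^1* 7^1* 37^(-1) = 84/37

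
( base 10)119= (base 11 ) a9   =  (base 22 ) 59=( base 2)1110111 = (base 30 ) 3T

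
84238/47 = 1792 + 14/47 = 1792.30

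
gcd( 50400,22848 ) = 672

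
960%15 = 0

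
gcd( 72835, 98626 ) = 1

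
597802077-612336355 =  - 14534278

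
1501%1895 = 1501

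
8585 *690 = 5923650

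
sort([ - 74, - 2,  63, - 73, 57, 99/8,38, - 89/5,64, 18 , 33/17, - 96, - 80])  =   [-96, -80, - 74, - 73,- 89/5,-2, 33/17,99/8, 18, 38, 57,63, 64 ]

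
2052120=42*48860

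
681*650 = 442650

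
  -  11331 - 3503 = -14834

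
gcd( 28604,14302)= 14302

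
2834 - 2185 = 649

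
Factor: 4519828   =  2^2*1129957^1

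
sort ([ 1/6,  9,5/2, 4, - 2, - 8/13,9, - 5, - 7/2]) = [ - 5  ,  -  7/2, - 2 , - 8/13,1/6, 5/2,4,9,9]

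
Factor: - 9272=  -  2^3*19^1*61^1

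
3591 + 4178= 7769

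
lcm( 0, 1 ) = 0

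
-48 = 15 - 63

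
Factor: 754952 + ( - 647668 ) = 2^2*26821^1 = 107284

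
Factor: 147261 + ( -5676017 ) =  - 2^2* 1382189^1= -5528756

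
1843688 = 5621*328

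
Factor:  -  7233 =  - 3^1*2411^1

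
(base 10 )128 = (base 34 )3q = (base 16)80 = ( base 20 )68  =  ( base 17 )79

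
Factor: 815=5^1*163^1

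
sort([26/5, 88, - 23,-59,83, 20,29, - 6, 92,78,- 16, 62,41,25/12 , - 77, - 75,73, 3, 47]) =[ - 77, - 75, - 59, - 23, - 16, - 6,25/12,  3, 26/5, 20,29,41,47,62,73,78,83,88, 92]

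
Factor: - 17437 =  - 7^1*47^1*53^1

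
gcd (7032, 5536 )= 8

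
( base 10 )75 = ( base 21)3c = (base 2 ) 1001011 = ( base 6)203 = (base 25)30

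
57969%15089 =12702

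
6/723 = 2/241 = 0.01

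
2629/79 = 2629/79 = 33.28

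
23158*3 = 69474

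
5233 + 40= 5273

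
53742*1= 53742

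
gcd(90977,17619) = 1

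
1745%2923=1745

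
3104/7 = 3104/7 = 443.43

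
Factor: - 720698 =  - 2^1 * 11^1 * 17^1 * 41^1 * 47^1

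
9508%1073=924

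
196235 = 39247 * 5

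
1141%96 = 85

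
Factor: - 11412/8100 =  - 317/225 = - 3^ ( - 2 )*5^ (-2 )*317^1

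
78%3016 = 78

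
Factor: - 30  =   - 2^1*3^1*5^1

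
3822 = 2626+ 1196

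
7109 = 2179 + 4930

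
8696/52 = 2174/13 = 167.23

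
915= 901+14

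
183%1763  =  183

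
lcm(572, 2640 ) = 34320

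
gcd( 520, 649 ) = 1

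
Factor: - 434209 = - 434209^1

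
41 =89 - 48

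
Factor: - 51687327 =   -  3^1*17^1*1013477^1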